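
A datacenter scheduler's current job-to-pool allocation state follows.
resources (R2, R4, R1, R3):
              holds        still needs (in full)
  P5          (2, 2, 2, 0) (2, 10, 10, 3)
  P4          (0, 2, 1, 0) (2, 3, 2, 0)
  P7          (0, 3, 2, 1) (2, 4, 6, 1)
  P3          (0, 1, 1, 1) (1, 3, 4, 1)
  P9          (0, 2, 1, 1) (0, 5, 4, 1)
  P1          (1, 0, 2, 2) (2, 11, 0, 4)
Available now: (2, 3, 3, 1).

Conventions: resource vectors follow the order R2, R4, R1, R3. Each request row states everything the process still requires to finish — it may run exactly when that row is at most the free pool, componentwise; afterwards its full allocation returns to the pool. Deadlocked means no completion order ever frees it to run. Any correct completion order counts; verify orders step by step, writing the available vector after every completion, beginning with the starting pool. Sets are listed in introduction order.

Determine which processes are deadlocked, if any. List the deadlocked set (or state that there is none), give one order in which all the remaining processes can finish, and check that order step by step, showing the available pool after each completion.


No process is deadlocked.
Key observation: the pool covers P4 at once, and every later process fits after earlier releases.
A valid finishing order for the others: P4, P9, P3, P7, P1, P5. Walking it through:
  pool = (2, 3, 3, 1)
  P4 needs (2, 3, 2, 0) <= (2, 3, 3, 1) -> finishes; pool += (0, 2, 1, 0) = (2, 5, 4, 1)
  P9 needs (0, 5, 4, 1) <= (2, 5, 4, 1) -> finishes; pool += (0, 2, 1, 1) = (2, 7, 5, 2)
  P3 needs (1, 3, 4, 1) <= (2, 7, 5, 2) -> finishes; pool += (0, 1, 1, 1) = (2, 8, 6, 3)
  P7 needs (2, 4, 6, 1) <= (2, 8, 6, 3) -> finishes; pool += (0, 3, 2, 1) = (2, 11, 8, 4)
  P1 needs (2, 11, 0, 4) <= (2, 11, 8, 4) -> finishes; pool += (1, 0, 2, 2) = (3, 11, 10, 6)
  P5 needs (2, 10, 10, 3) <= (3, 11, 10, 6) -> finishes; pool += (2, 2, 2, 0) = (5, 13, 12, 6)


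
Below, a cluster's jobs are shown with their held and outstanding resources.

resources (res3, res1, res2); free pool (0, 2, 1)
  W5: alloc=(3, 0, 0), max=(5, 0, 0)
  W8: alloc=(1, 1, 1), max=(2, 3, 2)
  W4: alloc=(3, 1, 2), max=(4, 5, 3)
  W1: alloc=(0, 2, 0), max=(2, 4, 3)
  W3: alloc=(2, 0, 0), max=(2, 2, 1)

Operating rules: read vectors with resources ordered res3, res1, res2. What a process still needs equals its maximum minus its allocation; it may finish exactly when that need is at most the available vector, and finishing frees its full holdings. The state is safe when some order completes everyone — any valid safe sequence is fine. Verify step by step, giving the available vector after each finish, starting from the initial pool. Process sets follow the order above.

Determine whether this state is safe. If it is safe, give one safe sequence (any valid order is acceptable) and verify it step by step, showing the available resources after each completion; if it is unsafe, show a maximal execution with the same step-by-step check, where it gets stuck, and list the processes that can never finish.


UNSAFE — no complete ordering exists.
Key observation: after W3, W8, W5 the pool peaks at (6, 3, 2), and each blocked process is short somewhere: W4 on res1; W1 on res2.
A maximal execution: W3, W8, W5 — then nothing else fits. Walking it through:
  pool = (0, 2, 1)
  W3: need (0, 2, 1) fits (0, 2, 1); releases (2, 0, 0), pool now (2, 2, 1)
  W8: need (1, 2, 1) fits (2, 2, 1); releases (1, 1, 1), pool now (3, 3, 2)
  W5: need (2, 0, 0) fits (3, 3, 2); releases (3, 0, 0), pool now (6, 3, 2)
  W4 still needs (1, 4, 1) but only (6, 3, 2) is free — short on res1
  W1 still needs (2, 2, 3) but only (6, 3, 2) is free — short on res2
Processes that can never finish: W4 and W1.


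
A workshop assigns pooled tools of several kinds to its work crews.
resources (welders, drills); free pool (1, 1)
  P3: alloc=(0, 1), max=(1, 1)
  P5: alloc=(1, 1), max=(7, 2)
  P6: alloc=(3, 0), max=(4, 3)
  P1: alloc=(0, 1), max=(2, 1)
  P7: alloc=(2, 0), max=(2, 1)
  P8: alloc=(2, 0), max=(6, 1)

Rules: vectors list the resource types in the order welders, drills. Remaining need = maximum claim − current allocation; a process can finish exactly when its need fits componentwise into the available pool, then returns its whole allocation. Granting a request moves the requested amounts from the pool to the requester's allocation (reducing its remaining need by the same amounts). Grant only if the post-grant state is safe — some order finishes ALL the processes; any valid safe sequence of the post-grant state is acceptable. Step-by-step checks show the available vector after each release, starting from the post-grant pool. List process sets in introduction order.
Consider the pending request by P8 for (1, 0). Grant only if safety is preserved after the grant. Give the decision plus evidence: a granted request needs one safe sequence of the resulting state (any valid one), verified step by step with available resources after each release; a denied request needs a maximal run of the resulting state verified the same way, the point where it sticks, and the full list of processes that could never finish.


GRANT. The post-grant state is safe; one safe sequence: P7, P3, P1, P6, P8, P5.
Key observation: the transfer keeps a workable pool ((0, 1)); P7 starts the safe sequence.
Verifying the post-grant state step by step:
  pool = (0, 1)
  run P7 (needs (0, 1), free (0, 1)); after release of (2, 0) the pool is (2, 1)
  run P3 (needs (1, 0), free (2, 1)); after release of (0, 1) the pool is (2, 2)
  run P1 (needs (2, 0), free (2, 2)); after release of (0, 1) the pool is (2, 3)
  run P6 (needs (1, 3), free (2, 3)); after release of (3, 0) the pool is (5, 3)
  run P8 (needs (3, 1), free (5, 3)); after release of (3, 0) the pool is (8, 3)
  run P5 (needs (6, 1), free (8, 3)); after release of (1, 1) the pool is (9, 4)


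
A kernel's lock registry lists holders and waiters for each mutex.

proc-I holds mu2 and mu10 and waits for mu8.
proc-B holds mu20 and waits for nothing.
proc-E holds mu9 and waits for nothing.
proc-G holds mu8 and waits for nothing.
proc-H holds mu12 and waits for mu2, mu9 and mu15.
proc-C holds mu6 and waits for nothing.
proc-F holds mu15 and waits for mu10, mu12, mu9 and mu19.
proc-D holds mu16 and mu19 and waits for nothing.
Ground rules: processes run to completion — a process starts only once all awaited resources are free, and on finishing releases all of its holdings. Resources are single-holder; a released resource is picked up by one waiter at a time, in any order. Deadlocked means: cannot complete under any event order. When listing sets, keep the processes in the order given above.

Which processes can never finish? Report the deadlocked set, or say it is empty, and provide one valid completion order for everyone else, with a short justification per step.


Deadlocked set: proc-H and proc-F.
Key observation: the waits loop around proc-H -> proc-F -> proc-H with no way out; no other process is dragged down with it.
One completion order for the rest: proc-E, proc-D, proc-G, proc-I, proc-C, proc-B.
Walking it through:
  proc-E waits on nothing -> runs at once and releases mu9
  proc-D waits on nothing -> runs at once and releases mu16 and mu19
  proc-G waits on nothing -> runs at once and releases mu8
  proc-I: everything it awaited (mu8) is free; runs, freeing mu2 and mu10
  proc-C waits on nothing -> runs at once and releases mu6
  proc-B waits on nothing -> runs at once and releases mu20


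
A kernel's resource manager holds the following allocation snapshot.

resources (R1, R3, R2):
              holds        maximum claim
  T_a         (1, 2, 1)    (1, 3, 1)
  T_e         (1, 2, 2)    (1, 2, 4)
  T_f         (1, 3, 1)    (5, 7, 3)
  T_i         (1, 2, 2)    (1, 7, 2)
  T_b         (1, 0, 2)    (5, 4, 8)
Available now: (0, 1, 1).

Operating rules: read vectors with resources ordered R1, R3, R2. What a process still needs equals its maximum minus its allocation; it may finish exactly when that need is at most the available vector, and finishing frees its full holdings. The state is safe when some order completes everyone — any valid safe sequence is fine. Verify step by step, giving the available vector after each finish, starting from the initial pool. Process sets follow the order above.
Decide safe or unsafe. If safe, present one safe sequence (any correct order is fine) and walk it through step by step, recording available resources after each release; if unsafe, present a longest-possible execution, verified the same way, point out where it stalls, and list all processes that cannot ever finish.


UNSAFE — no complete ordering exists.
Key observation: the wall is R1: completing T_a, T_e, T_i brings the pool only to (3, 7, 6), and all the rest need more.
Going as far as possible: T_a, T_e, T_i; after that, nothing fits. Verifying each step:
  pool = (0, 1, 1)
  T_a needs (0, 1, 0) <= (0, 1, 1) -> finishes; pool += (1, 2, 1) = (1, 3, 2)
  T_e needs (0, 0, 2) <= (1, 3, 2) -> finishes; pool += (1, 2, 2) = (2, 5, 4)
  T_i needs (0, 5, 0) <= (2, 5, 4) -> finishes; pool += (1, 2, 2) = (3, 7, 6)
  T_f cannot run: need (4, 4, 2) vs free (3, 7, 6) (insufficient R1)
  T_b cannot run: need (4, 4, 6) vs free (3, 7, 6) (insufficient R1)
Processes that can never finish: T_f and T_b.


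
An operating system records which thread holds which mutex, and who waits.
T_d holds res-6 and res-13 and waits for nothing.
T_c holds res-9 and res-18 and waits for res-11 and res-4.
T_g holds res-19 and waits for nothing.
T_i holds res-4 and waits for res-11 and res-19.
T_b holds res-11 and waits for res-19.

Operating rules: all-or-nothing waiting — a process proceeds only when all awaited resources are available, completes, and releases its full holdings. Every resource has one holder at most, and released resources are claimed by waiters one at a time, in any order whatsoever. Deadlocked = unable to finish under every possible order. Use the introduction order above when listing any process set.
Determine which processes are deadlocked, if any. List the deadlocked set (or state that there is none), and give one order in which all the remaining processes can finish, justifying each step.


Nothing here is deadlocked.
Key observation: although several processes wait, no cycle exists — each chain bottoms out at a free runner.
A valid finishing order for the others: T_d, T_g, T_b, T_i, T_c.
Step-by-step check:
  run T_d (it waits on nothing); releases res-6 and res-13
  run T_g (it waits on nothing); releases res-19
  T_b: everything it awaited (res-19) is free; runs, freeing res-11
  T_i: everything it awaited (res-11 and res-19) is free; runs, freeing res-4
  T_c: everything it awaited (res-11 and res-4) is free; runs, freeing res-9 and res-18


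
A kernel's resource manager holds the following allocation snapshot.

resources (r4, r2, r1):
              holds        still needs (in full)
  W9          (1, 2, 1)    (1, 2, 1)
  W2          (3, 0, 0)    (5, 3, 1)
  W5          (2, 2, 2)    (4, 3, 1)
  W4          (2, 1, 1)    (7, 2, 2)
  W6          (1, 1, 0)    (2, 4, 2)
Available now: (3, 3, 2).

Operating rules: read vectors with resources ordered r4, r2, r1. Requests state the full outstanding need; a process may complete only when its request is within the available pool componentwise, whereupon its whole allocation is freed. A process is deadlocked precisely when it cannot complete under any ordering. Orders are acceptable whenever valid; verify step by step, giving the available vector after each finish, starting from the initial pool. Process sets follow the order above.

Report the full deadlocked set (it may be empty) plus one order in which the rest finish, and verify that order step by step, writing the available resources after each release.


No process is deadlocked.
Key observation: beginning at W9, releases accumulate fast enough that every process eventually fits.
One completion order for the rest: W9, W5, W6, W4, W2. Verifying each step:
  pool = (3, 3, 2)
  run W9 (needs (1, 2, 1), free (3, 3, 2)); after release of (1, 2, 1) the pool is (4, 5, 3)
  run W5 (needs (4, 3, 1), free (4, 5, 3)); after release of (2, 2, 2) the pool is (6, 7, 5)
  run W6 (needs (2, 4, 2), free (6, 7, 5)); after release of (1, 1, 0) the pool is (7, 8, 5)
  run W4 (needs (7, 2, 2), free (7, 8, 5)); after release of (2, 1, 1) the pool is (9, 9, 6)
  run W2 (needs (5, 3, 1), free (9, 9, 6)); after release of (3, 0, 0) the pool is (12, 9, 6)


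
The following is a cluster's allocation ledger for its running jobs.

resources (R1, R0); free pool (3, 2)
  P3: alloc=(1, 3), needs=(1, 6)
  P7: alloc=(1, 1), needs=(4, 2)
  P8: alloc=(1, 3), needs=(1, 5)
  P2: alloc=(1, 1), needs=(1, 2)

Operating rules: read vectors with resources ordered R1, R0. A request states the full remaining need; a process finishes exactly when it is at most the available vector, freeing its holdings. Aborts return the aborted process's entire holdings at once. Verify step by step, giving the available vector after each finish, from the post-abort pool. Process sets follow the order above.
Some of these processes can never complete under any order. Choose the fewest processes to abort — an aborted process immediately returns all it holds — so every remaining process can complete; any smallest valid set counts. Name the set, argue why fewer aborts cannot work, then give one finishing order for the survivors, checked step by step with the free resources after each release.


Abort P3.
Key observation: aborting P3 returns (1, 3), and P8 — hopeless before — runs at step 3 with the returned capacity in the pool.
Why nothing smaller works: aborting no one leaves the state deadlocked as given.
One survivor order: P7, P2, P8. Verifying each step (post-abort pool first):
  pool = (4, 5)
  P7 needs (4, 2) <= (4, 5) -> finishes; pool += (1, 1) = (5, 6)
  P2 needs (1, 2) <= (5, 6) -> finishes; pool += (1, 1) = (6, 7)
  P8 needs (1, 5) <= (6, 7) -> finishes; pool += (1, 3) = (7, 10)


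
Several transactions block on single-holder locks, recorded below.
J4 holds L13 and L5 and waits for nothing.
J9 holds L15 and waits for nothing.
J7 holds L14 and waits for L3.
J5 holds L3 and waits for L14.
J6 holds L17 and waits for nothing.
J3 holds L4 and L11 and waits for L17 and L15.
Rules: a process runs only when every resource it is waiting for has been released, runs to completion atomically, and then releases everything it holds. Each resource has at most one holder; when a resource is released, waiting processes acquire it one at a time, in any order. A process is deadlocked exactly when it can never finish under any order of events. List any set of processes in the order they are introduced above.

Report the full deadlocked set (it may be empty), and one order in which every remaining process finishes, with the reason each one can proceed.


Deadlocked: J7 and J5.
Key observation: nobody on the ring J7 -> J5 -> J7 can start until another member finishes, which never happens; no other process is dragged down with it.
The rest can finish in the order J9, J6, J3, J4.
Step-by-step check:
  J9: no waits; runs immediately, freeing L15
  J6: no waits; runs immediately, freeing L17
  J3: everything it awaited (L17 and L15) is free; runs, freeing L4 and L11
  J4: no waits; runs immediately, freeing L13 and L5


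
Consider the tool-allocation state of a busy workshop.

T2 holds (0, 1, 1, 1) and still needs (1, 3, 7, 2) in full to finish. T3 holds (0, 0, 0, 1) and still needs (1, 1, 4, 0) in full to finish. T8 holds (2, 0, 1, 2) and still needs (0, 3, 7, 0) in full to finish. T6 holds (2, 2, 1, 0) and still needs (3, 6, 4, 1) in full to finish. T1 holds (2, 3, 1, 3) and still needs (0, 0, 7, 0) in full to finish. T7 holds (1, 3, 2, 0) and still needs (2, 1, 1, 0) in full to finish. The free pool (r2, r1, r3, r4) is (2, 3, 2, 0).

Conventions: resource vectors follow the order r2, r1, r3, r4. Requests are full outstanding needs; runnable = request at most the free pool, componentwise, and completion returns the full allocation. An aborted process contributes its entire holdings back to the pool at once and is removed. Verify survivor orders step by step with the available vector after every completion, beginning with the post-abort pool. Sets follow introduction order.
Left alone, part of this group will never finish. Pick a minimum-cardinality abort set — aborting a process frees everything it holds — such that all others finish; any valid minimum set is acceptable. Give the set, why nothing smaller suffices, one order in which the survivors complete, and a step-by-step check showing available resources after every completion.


Minimum abort set: T2 and T8.
Key observation: the returned (2, 1, 2, 3) from T2 and T8 is what brings T1 — unrunnable before, under any order — into play at step 3.
Minimality, checking each single-abort alternative: T2 alone leaves T8 blocked (short on r3); T3 alone leaves T2 blocked (short on r3 and r4); T8 alone leaves T2 blocked (short on r3); T6 alone leaves T2 blocked (short on r3 and r4); T1 alone leaves T2 blocked (short on r3); T7 alone leaves T2 blocked (short on r3 and r4).
One survivor order: T7, T6, T1, T3. Walking it through (post-abort pool first):
  pool = (4, 4, 4, 3)
  run T7 (needs (2, 1, 1, 0), free (4, 4, 4, 3)); after release of (1, 3, 2, 0) the pool is (5, 7, 6, 3)
  run T6 (needs (3, 6, 4, 1), free (5, 7, 6, 3)); after release of (2, 2, 1, 0) the pool is (7, 9, 7, 3)
  run T1 (needs (0, 0, 7, 0), free (7, 9, 7, 3)); after release of (2, 3, 1, 3) the pool is (9, 12, 8, 6)
  run T3 (needs (1, 1, 4, 0), free (9, 12, 8, 6)); after release of (0, 0, 0, 1) the pool is (9, 12, 8, 7)


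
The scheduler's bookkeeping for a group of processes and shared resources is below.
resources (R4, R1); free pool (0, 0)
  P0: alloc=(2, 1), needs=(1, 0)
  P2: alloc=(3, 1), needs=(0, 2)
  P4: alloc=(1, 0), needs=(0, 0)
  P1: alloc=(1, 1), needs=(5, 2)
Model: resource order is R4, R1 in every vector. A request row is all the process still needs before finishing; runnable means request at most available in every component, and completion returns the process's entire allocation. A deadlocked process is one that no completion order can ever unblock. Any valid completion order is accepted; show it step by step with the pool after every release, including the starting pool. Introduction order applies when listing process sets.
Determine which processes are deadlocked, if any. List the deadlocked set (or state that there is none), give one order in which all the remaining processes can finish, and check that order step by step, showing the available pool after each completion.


The deadlocked set is P2 and P1.
Key observation: no order helps: past P4, P0, the free pool tops out at (3, 1), below what each blocked process needs in R1.
One completion order for the rest: P4, P0. Walking it through:
  pool = (0, 0)
  run P4 (needs (0, 0), free (0, 0)); after release of (1, 0) the pool is (1, 0)
  run P0 (needs (1, 0), free (1, 0)); after release of (2, 1) the pool is (3, 1)
The stuck group stays short no matter what:
  P2 still needs (0, 2) but only (3, 1) is free — short on R1
  P1 still needs (5, 2) but only (3, 1) is free — short on R4 and R1


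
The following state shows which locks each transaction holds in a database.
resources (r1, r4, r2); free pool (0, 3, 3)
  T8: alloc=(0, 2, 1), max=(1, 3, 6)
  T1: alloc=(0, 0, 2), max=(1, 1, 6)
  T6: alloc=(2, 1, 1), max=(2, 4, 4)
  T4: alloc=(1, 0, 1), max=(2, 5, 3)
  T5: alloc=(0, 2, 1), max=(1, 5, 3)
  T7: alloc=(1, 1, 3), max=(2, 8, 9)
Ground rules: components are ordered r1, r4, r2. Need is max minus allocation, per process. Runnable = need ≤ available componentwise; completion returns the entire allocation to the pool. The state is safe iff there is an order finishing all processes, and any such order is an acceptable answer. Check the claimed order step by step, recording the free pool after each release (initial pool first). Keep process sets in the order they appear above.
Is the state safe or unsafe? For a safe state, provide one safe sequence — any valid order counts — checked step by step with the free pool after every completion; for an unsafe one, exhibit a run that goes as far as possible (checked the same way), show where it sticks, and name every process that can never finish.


SAFE. One safe sequence: T6, T5, T4, T8, T7, T1.
Key observation: the order's first zero-slack moment is T6 ((0, 3, 3) needed, (0, 3, 3) free — a requested resource with nothing to spare).
Walking it through:
  pool = (0, 3, 3)
  T6 needs (0, 3, 3) <= (0, 3, 3) -> finishes; pool += (2, 1, 1) = (2, 4, 4)
  T5 needs (1, 3, 2) <= (2, 4, 4) -> finishes; pool += (0, 2, 1) = (2, 6, 5)
  T4 needs (1, 5, 2) <= (2, 6, 5) -> finishes; pool += (1, 0, 1) = (3, 6, 6)
  T8 needs (1, 1, 5) <= (3, 6, 6) -> finishes; pool += (0, 2, 1) = (3, 8, 7)
  T7 needs (1, 7, 6) <= (3, 8, 7) -> finishes; pool += (1, 1, 3) = (4, 9, 10)
  T1 needs (1, 1, 4) <= (4, 9, 10) -> finishes; pool += (0, 0, 2) = (4, 9, 12)


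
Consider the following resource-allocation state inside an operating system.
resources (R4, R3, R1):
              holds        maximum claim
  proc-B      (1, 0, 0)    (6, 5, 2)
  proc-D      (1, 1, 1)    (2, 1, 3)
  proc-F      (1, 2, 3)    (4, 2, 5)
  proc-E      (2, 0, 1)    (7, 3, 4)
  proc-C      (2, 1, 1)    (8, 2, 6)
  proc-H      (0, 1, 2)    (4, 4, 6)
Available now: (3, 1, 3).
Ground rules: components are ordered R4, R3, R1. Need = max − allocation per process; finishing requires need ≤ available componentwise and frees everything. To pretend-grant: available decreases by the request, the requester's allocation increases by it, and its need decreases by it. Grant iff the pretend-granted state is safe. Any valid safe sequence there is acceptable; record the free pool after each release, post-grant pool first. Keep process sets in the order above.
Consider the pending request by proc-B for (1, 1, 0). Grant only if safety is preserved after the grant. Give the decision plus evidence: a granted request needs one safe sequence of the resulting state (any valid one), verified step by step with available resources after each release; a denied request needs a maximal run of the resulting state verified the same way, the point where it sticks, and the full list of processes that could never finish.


GRANT. The post-grant state is safe; one safe sequence: proc-D, proc-F, proc-H, proc-B, proc-E, proc-C.
Key observation: the transfer keeps a workable pool ((2, 0, 3)); proc-D starts the safe sequence.
Step-by-step check of the post-grant state:
  pool = (2, 0, 3)
  run proc-D (needs (1, 0, 2), free (2, 0, 3)); after release of (1, 1, 1) the pool is (3, 1, 4)
  run proc-F (needs (3, 0, 2), free (3, 1, 4)); after release of (1, 2, 3) the pool is (4, 3, 7)
  run proc-H (needs (4, 3, 4), free (4, 3, 7)); after release of (0, 1, 2) the pool is (4, 4, 9)
  run proc-B (needs (4, 4, 2), free (4, 4, 9)); after release of (2, 1, 0) the pool is (6, 5, 9)
  run proc-E (needs (5, 3, 3), free (6, 5, 9)); after release of (2, 0, 1) the pool is (8, 5, 10)
  run proc-C (needs (6, 1, 5), free (8, 5, 10)); after release of (2, 1, 1) the pool is (10, 6, 11)


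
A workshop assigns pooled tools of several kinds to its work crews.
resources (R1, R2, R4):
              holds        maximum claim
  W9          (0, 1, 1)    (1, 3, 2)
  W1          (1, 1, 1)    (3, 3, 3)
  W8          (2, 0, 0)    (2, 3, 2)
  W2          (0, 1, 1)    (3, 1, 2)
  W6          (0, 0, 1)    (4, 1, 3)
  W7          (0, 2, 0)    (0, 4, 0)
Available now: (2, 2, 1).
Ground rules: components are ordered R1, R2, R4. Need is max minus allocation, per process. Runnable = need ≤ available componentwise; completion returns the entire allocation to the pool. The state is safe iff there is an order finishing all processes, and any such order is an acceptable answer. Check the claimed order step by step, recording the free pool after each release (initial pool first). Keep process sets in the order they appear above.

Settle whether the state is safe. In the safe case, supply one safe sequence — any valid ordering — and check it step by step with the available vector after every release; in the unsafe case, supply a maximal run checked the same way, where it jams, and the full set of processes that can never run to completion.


SAFE, for example via the order W9, W1, W8, W6, W7, W2.
Key observation: the first exact fit in this order is W9 — it needs (1, 2, 1) with (2, 2, 1) free, meeting a requested resource to the last unit.
Check, step by step:
  pool = (2, 2, 1)
  W9 needs (1, 2, 1) <= (2, 2, 1) -> finishes; pool += (0, 1, 1) = (2, 3, 2)
  W1 needs (2, 2, 2) <= (2, 3, 2) -> finishes; pool += (1, 1, 1) = (3, 4, 3)
  W8 needs (0, 3, 2) <= (3, 4, 3) -> finishes; pool += (2, 0, 0) = (5, 4, 3)
  W6 needs (4, 1, 2) <= (5, 4, 3) -> finishes; pool += (0, 0, 1) = (5, 4, 4)
  W7 needs (0, 2, 0) <= (5, 4, 4) -> finishes; pool += (0, 2, 0) = (5, 6, 4)
  W2 needs (3, 0, 1) <= (5, 6, 4) -> finishes; pool += (0, 1, 1) = (5, 7, 5)


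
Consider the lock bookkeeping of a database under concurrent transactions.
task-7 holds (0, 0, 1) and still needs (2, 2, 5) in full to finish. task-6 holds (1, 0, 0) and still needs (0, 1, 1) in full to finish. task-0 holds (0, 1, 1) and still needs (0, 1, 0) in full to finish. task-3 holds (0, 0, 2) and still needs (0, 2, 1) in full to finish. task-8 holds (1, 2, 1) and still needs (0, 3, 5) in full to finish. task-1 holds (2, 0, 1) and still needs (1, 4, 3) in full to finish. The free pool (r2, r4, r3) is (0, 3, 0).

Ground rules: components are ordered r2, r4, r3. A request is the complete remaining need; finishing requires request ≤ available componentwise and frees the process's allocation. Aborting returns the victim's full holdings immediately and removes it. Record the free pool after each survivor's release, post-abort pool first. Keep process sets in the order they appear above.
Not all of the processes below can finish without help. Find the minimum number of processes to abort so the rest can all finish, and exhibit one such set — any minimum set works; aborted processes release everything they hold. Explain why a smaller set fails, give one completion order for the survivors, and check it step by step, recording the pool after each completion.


Minimum abort set: task-8.
Key observation: task-7 had no path to completion before; after the abort of task-8 ((1, 2, 1) returned), step 4 is where it fits.
Minimality: the empty abort set fails — the state is deadlocked as it stands.
The survivors complete as task-3, task-0, task-1, task-7, task-6. Step-by-step check (starting from the post-abort pool):
  pool = (1, 5, 1)
  run task-3 (needs (0, 2, 1), free (1, 5, 1)); after release of (0, 0, 2) the pool is (1, 5, 3)
  run task-0 (needs (0, 1, 0), free (1, 5, 3)); after release of (0, 1, 1) the pool is (1, 6, 4)
  run task-1 (needs (1, 4, 3), free (1, 6, 4)); after release of (2, 0, 1) the pool is (3, 6, 5)
  run task-7 (needs (2, 2, 5), free (3, 6, 5)); after release of (0, 0, 1) the pool is (3, 6, 6)
  run task-6 (needs (0, 1, 1), free (3, 6, 6)); after release of (1, 0, 0) the pool is (4, 6, 6)


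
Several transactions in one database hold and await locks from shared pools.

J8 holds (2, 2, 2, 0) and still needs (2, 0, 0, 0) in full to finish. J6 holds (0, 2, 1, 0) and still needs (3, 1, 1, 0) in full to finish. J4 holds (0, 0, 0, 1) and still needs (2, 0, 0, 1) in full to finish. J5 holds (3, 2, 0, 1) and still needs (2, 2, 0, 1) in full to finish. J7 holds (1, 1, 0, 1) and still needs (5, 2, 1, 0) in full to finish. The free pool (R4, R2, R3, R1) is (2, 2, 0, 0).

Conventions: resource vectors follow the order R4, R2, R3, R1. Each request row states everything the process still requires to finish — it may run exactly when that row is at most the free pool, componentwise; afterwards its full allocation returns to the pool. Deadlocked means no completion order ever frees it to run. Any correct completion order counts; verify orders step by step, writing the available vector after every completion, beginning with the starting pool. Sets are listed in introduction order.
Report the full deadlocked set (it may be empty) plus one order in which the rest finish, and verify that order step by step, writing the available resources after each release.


Deadlocked set: J4, J5 and J7.
Key observation: after J8, J6 the pool peaks at (4, 6, 3, 0), and each blocked process is short somewhere: J4 on R1; J5 on R1; J7 on R4.
One completion order for the rest: J8, J6. Step-by-step check:
  pool = (2, 2, 0, 0)
  run J8 (needs (2, 0, 0, 0), free (2, 2, 0, 0)); after release of (2, 2, 2, 0) the pool is (4, 4, 2, 0)
  run J6 (needs (3, 1, 1, 0), free (4, 4, 2, 0)); after release of (0, 2, 1, 0) the pool is (4, 6, 3, 0)
None of the blocked processes ever fits:
  J4 still needs (2, 0, 0, 1) but only (4, 6, 3, 0) is free — short on R1
  J5 still needs (2, 2, 0, 1) but only (4, 6, 3, 0) is free — short on R1
  J7 still needs (5, 2, 1, 0) but only (4, 6, 3, 0) is free — short on R4


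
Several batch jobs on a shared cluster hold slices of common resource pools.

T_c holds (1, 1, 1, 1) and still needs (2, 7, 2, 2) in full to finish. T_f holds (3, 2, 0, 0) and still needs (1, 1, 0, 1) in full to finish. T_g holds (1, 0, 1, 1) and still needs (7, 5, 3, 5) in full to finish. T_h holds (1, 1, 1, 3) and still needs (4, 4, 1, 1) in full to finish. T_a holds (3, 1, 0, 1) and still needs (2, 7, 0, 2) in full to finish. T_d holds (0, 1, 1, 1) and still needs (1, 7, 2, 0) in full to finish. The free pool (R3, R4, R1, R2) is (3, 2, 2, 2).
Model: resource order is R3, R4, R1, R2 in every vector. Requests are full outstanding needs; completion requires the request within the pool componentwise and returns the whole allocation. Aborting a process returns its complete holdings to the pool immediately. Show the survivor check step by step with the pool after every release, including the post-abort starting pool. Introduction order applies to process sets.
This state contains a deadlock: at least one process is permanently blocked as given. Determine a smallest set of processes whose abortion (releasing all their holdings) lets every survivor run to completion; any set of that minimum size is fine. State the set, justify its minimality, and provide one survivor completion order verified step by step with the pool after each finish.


The answer: abort T_a and T_d.
Key observation: before aborting T_a and T_d, T_c was permanently blocked — no order could ever run it; afterwards it completes at step 4.
Why nothing smaller works — every single abort fails: T_c alone leaves T_a blocked (short on R4); T_f alone leaves T_c blocked (short on R4); T_g alone leaves T_c blocked (short on R4); T_h alone leaves T_c blocked (short on R4); T_a alone leaves T_c blocked (short on R4); T_d alone leaves T_c blocked (short on R4).
One survivor order: T_f, T_h, T_g, T_c. Step-by-step check (post-abort pool first):
  pool = (6, 4, 3, 4)
  T_f needs (1, 1, 0, 1) <= (6, 4, 3, 4) -> finishes; pool += (3, 2, 0, 0) = (9, 6, 3, 4)
  T_h needs (4, 4, 1, 1) <= (9, 6, 3, 4) -> finishes; pool += (1, 1, 1, 3) = (10, 7, 4, 7)
  T_g needs (7, 5, 3, 5) <= (10, 7, 4, 7) -> finishes; pool += (1, 0, 1, 1) = (11, 7, 5, 8)
  T_c needs (2, 7, 2, 2) <= (11, 7, 5, 8) -> finishes; pool += (1, 1, 1, 1) = (12, 8, 6, 9)


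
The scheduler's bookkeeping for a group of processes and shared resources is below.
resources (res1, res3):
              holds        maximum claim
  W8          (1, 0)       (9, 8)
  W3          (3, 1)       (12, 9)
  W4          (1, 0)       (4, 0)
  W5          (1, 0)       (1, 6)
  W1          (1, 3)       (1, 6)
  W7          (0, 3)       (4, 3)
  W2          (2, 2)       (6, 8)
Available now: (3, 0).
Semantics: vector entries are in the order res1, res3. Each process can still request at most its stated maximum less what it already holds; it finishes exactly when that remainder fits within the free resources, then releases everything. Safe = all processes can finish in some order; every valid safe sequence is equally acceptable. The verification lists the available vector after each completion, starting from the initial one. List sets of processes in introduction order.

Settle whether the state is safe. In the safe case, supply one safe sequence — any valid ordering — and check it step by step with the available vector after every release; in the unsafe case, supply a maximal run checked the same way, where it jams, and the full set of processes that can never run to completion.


SAFE. One safe sequence: W4, W7, W1, W2, W5, W8, W3.
Key observation: W4 marks the first exact bind of the order: its need (3, 0) fits the free (3, 0) with zero slack on a requested resource.
Check, step by step:
  pool = (3, 0)
  W4 needs (3, 0) <= (3, 0) -> finishes; pool += (1, 0) = (4, 0)
  W7 needs (4, 0) <= (4, 0) -> finishes; pool += (0, 3) = (4, 3)
  W1 needs (0, 3) <= (4, 3) -> finishes; pool += (1, 3) = (5, 6)
  W2 needs (4, 6) <= (5, 6) -> finishes; pool += (2, 2) = (7, 8)
  W5 needs (0, 6) <= (7, 8) -> finishes; pool += (1, 0) = (8, 8)
  W8 needs (8, 8) <= (8, 8) -> finishes; pool += (1, 0) = (9, 8)
  W3 needs (9, 8) <= (9, 8) -> finishes; pool += (3, 1) = (12, 9)


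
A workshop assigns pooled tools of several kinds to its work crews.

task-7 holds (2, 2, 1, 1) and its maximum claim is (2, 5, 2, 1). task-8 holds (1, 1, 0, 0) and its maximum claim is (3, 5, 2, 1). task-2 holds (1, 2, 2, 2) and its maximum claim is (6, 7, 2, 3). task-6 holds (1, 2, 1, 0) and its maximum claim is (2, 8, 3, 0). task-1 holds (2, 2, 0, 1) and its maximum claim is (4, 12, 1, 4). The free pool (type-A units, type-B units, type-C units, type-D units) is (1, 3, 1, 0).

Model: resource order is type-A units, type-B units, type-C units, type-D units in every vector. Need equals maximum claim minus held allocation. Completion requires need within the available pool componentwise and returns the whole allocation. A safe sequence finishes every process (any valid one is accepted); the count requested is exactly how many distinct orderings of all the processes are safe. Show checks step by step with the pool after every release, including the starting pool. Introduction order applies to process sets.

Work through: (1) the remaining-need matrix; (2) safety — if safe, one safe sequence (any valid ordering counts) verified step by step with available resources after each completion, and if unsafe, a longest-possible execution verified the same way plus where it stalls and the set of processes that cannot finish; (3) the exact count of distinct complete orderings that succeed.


(1) Outstanding need per process (order type-A units, type-B units, type-C units, type-D units):
  task-7: (0, 3, 1, 0)
  task-8: (2, 4, 2, 1)
  task-2: (5, 5, 0, 1)
  task-6: (1, 6, 2, 0)
  task-1: (2, 10, 1, 3)
(2) SAFE — a valid safe sequence is task-7, task-8, task-6, task-2, task-1.
Key observation: at task-7 the run first touches a limit — (0, 3, 1, 0) against (1, 3, 1, 0), exact on a resource it actually requests.
Step-by-step check:
  pool = (1, 3, 1, 0)
  task-7: need (0, 3, 1, 0) fits (1, 3, 1, 0); releases (2, 2, 1, 1), pool now (3, 5, 2, 1)
  task-8: need (2, 4, 2, 1) fits (3, 5, 2, 1); releases (1, 1, 0, 0), pool now (4, 6, 2, 1)
  task-6: need (1, 6, 2, 0) fits (4, 6, 2, 1); releases (1, 2, 1, 0), pool now (5, 8, 3, 1)
  task-2: need (5, 5, 0, 1) fits (5, 8, 3, 1); releases (1, 2, 2, 2), pool now (6, 10, 5, 3)
  task-1: need (2, 10, 1, 3) fits (6, 10, 5, 3); releases (2, 2, 0, 1), pool now (8, 12, 5, 4)
(3) The exact count: 1 of the possible complete orderings is a safe sequence.


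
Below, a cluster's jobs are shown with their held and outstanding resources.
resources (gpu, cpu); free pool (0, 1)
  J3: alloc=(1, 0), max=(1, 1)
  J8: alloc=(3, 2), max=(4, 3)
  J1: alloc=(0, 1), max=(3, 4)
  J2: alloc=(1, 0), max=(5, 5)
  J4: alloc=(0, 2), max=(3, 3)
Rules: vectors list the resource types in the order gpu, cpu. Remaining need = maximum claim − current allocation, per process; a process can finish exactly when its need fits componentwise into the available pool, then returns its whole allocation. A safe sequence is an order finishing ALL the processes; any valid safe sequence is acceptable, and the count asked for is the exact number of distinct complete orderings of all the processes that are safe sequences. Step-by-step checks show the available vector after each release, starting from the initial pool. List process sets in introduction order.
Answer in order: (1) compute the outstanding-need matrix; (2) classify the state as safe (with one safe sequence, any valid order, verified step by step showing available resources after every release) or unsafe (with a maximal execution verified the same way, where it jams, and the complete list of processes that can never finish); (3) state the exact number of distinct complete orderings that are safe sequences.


(1) Remaining need (order gpu, cpu):
  J3: (0, 1)
  J8: (1, 1)
  J1: (3, 3)
  J2: (4, 5)
  J4: (3, 1)
(2) The state is SAFE; one workable sequence: J3, J8, J4, J2, J1.
Key observation: J3 is the earliest step where a requested resource binds exactly: need (0, 1), pool (0, 1) at its turn.
Verifying each step:
  pool = (0, 1)
  run J3 (needs (0, 1), free (0, 1)); after release of (1, 0) the pool is (1, 1)
  run J8 (needs (1, 1), free (1, 1)); after release of (3, 2) the pool is (4, 3)
  run J4 (needs (3, 1), free (4, 3)); after release of (0, 2) the pool is (4, 5)
  run J2 (needs (4, 5), free (4, 5)); after release of (1, 0) the pool is (5, 5)
  run J1 (needs (3, 3), free (5, 5)); after release of (0, 1) the pool is (5, 6)
(3) The exact count: 3 of the possible complete orderings are safe sequences.


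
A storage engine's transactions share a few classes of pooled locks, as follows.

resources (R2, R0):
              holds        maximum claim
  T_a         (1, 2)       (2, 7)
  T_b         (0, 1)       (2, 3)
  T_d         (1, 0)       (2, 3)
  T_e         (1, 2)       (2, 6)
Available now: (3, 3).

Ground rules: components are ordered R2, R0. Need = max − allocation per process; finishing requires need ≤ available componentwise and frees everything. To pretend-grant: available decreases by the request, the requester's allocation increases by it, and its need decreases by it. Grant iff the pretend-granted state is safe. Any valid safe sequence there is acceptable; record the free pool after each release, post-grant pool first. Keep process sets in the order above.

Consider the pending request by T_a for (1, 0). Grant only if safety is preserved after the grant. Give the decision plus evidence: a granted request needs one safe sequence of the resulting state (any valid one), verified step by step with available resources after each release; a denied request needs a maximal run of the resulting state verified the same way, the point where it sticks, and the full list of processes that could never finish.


GRANT — the state after the grant stays safe, e.g. via T_b, T_d, T_e, T_a.
Key observation: granting shrinks the pool to (2, 3), yet T_b still fits and the chain goes through.
Check on the post-grant state, step by step:
  pool = (2, 3)
  T_b needs (2, 2) <= (2, 3) -> finishes; pool += (0, 1) = (2, 4)
  T_d needs (1, 3) <= (2, 4) -> finishes; pool += (1, 0) = (3, 4)
  T_e needs (1, 4) <= (3, 4) -> finishes; pool += (1, 2) = (4, 6)
  T_a needs (0, 5) <= (4, 6) -> finishes; pool += (2, 2) = (6, 8)


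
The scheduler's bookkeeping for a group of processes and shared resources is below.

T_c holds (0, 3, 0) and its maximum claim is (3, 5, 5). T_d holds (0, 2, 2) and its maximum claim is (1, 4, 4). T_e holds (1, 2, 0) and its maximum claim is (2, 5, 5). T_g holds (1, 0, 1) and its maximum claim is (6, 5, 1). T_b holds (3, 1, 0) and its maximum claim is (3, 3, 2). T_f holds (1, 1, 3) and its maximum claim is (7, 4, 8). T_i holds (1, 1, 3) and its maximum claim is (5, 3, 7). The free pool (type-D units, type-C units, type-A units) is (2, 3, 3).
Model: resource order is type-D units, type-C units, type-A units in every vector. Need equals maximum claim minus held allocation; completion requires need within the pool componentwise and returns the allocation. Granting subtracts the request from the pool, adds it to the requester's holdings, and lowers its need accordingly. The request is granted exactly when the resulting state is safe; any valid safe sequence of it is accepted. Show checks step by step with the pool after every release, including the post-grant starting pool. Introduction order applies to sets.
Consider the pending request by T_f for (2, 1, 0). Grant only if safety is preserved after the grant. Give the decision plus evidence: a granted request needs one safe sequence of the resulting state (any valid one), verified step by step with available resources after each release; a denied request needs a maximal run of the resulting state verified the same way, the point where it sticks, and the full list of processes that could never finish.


GRANT. The post-grant state is safe; one safe sequence: T_b, T_d, T_e, T_f, T_g, T_c, T_i.
Key observation: the grant leaves (0, 2, 3) free — enough for T_b, whose release restarts the cascade.
Verifying the post-grant state step by step:
  pool = (0, 2, 3)
  T_b needs (0, 2, 2) <= (0, 2, 3) -> finishes; pool += (3, 1, 0) = (3, 3, 3)
  T_d needs (1, 2, 2) <= (3, 3, 3) -> finishes; pool += (0, 2, 2) = (3, 5, 5)
  T_e needs (1, 3, 5) <= (3, 5, 5) -> finishes; pool += (1, 2, 0) = (4, 7, 5)
  T_f needs (4, 2, 5) <= (4, 7, 5) -> finishes; pool += (3, 2, 3) = (7, 9, 8)
  T_g needs (5, 5, 0) <= (7, 9, 8) -> finishes; pool += (1, 0, 1) = (8, 9, 9)
  T_c needs (3, 2, 5) <= (8, 9, 9) -> finishes; pool += (0, 3, 0) = (8, 12, 9)
  T_i needs (4, 2, 4) <= (8, 12, 9) -> finishes; pool += (1, 1, 3) = (9, 13, 12)
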